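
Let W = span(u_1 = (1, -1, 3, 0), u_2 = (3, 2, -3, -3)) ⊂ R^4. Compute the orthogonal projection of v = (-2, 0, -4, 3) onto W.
proj_W(v) = (-893/277, 168/277, -939/277, 435/277)

Set up U = [u_1 | ... | u_2] ∈ R^(4×2). The projector onto W = col(U) is P = U (U^T U)^(-1) U^T.
Compute U^T U =
  [11, -8]
  [-8, 31],
and U^T v = (-14, -3).
Solve U^T U · c = U^T v for the coefficients: c = (-458/277, -145/277). The projection is proj_W(v) = U c.
Check: (v - proj_W(v)) · u_1 = 0  (should be 0).
Check: (v - proj_W(v)) · u_2 = 0  (should be 0).
Result: proj_W(v) = (-893/277, 168/277, -939/277, 435/277).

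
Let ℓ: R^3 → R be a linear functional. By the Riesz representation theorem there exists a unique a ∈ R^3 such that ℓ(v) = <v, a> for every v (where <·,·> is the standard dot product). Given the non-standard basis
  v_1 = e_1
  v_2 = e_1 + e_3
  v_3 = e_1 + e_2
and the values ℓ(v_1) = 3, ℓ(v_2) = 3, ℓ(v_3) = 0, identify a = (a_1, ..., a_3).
a = (3, -3, 0)

Write a = (a_1, ..., a_3) in the standard basis. For each basis vector v_i, ℓ(v_i) = <v_i, a> is a linear equation in the a_j's. Collect the n equations into a matrix system V a = ℓ, where row i of V is v_i (expressed in the standard basis). Since V is invertible (lower-triangular with 1s on the diagonal, up to permutation), solve by back-substitution:
  V =
[[1, 0, 0],
 [1, 0, 1],
 [1, 1, 0]]
  V a = (3, 3, 0)
Solving gives a = (3, -3, 0).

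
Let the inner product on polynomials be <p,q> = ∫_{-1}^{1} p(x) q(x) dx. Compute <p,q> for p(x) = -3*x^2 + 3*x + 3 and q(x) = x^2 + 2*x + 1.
<p,q> = 44/5

Expand the product: p(x)·q(x) = -3*x^4 - 3*x^3 + 6*x^2 + 9*x + 3.
∫_{-1}^{1} of each monomial x^k gives [2/(k+1) if k even, 0 if k odd]. Integrating term-by-term (or equivalently evaluating the antiderivative F(x) = -3*x^5/5 - 3*x^4/4 + 2*x^3 + 9*x^2/2 + 3*x at the endpoints):
  F(1) − F(−1) = 163/20 − (-13/20) = 44/5.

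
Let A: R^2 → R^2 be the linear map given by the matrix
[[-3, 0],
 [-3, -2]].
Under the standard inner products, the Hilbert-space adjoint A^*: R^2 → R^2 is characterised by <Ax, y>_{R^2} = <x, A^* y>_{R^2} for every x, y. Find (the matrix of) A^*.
A^* = A^T =
[[-3, -3],
 [0, -2]]

For real matrices with standard dot products, the defining identity <Ax, y> = <x, A^* y> gives (Ax)^T y = x^T (A^*) y, i.e. x^T A^T y = x^T (A^*) y. Since this holds for all x, y, we must have A^* = A^T. Therefore
A^* =
[[-3, -3],
 [0, -2]].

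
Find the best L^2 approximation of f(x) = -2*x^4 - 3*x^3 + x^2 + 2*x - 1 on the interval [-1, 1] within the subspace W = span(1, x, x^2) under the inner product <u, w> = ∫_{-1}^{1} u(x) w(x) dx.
g(x) = -5*x^2/7 + x/5 - 29/35

The best approximation g ∈ W is the orthogonal projection of f onto W. Writing g = a_0 + a_1 x + a_2 x^2, the coefficients solve the normal equations G · a = b where
  G_{ij} = <φ_i, φ_j> and b_i = <f, φ_i>, with φ_0 = 1, φ_1 = x, φ_2 = x^2.
G =
  [2, 0, 2/3]
  [0, 2/3, 0]
  [2/3, 0, 2/5],
b = (-32/15, 2/15, -88/105).
Solving gives a_0 = -29/35, a_1 = 1/5, a_2 = -5/7, so
  g(x) = -5*x^2/7 + x/5 - 29/35.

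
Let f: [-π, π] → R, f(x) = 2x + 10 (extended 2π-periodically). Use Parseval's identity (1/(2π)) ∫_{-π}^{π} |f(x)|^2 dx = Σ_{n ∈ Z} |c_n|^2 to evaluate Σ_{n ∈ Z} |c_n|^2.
Σ |c_n|^2 = 4π^2/3 + 100

Expand and integrate term by term over [-π, π]:
  ∫ (2x)^2 dx = 4·(2π^3/3); ∫ 2·2·(10)·x dx = 0 (odd integrand); ∫ 10^2 dx = 100·2π.
So (1/(2π)) ∫_{-π}^{π} (2x + 10)^2 dx = 4π^2/3 + 100 = 4π^2/3 + 100.
Parseval ⇒ Σ |c_n|^2 = 4π^2/3 + 100.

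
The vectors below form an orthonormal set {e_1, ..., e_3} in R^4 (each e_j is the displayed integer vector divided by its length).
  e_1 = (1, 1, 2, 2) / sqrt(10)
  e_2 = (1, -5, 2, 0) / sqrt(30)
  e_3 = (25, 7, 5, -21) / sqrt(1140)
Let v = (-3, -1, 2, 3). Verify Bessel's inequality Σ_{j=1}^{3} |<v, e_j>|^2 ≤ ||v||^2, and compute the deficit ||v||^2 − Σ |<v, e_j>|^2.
Σ |<v, e_j>|^2 = 7899/380; ||v||^2 = 23; deficit = 841/380

Write each e_j = u_j / sqrt(<u_j, u_j>) where u_j is the displayed integer vector. Then <v, e_j> = <v, u_j> / sqrt(<u_j, u_j>), so |<v, e_j>|^2 = <v, u_j>^2 / <u_j, u_j>.
Coefficients: <v, e_1> = 6/sqrt(10), <v, e_2> = 6/sqrt(30), <v, e_3> = -135/sqrt(1140).
Square and sum: Σ |<v, e_j>|^2 = 7899/380.
Compute ||v||^2 = v·v = 23.
Deficit = 23 − 7899/380 = 841/380 ≥ 0, confirming Bessel's inequality. (The deficit equals ||v − Σ <v,e_j> e_j||^2, the squared distance from v to span{e_j}.)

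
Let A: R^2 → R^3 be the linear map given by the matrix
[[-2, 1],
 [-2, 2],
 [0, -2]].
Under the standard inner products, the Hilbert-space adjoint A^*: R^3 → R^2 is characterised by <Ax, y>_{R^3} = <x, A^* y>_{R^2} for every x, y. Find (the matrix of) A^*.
A^* = A^T =
[[-2, -2, 0],
 [1, 2, -2]]

For real matrices with standard dot products, the defining identity <Ax, y> = <x, A^* y> gives (Ax)^T y = x^T (A^*) y, i.e. x^T A^T y = x^T (A^*) y. Since this holds for all x, y, we must have A^* = A^T. Therefore
A^* =
[[-2, -2, 0],
 [1, 2, -2]].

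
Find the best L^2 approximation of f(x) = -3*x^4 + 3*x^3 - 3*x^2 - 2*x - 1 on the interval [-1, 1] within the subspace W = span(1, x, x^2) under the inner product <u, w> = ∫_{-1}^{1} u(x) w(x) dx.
g(x) = -39*x^2/7 - x/5 - 26/35

The best approximation g ∈ W is the orthogonal projection of f onto W. Writing g = a_0 + a_1 x + a_2 x^2, the coefficients solve the normal equations G · a = b where
  G_{ij} = <φ_i, φ_j> and b_i = <f, φ_i>, with φ_0 = 1, φ_1 = x, φ_2 = x^2.
G =
  [2, 0, 2/3]
  [0, 2/3, 0]
  [2/3, 0, 2/5],
b = (-26/5, -2/15, -286/105).
Solving gives a_0 = -26/35, a_1 = -1/5, a_2 = -39/7, so
  g(x) = -39*x^2/7 - x/5 - 26/35.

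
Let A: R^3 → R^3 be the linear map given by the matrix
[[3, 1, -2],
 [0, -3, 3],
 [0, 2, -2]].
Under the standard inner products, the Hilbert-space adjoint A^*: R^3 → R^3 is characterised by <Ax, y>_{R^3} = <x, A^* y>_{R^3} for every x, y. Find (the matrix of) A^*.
A^* = A^T =
[[3, 0, 0],
 [1, -3, 2],
 [-2, 3, -2]]

For real matrices with standard dot products, the defining identity <Ax, y> = <x, A^* y> gives (Ax)^T y = x^T (A^*) y, i.e. x^T A^T y = x^T (A^*) y. Since this holds for all x, y, we must have A^* = A^T. Therefore
A^* =
[[3, 0, 0],
 [1, -3, 2],
 [-2, 3, -2]].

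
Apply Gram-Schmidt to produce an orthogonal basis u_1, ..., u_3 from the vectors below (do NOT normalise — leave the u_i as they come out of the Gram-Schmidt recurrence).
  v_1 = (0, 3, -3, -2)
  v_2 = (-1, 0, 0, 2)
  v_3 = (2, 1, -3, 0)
Orthogonal basis:
  u_1 = (0, 3, -3, -2)
  u_2 = (-1, 6/11, -6/11, 18/11)
  u_3 = (96/47, -31/47, -63/47, 48/47)

Apply the Gram-Schmidt recurrence
  u_1 = v_1
  u_i = v_i − Σ_{j<i} ((v_i · u_j) / (u_j · u_j)) · u_j.

Step by step this gives:
  u_1 = (0, 3, -3, -2)
  u_2 = (-1, 6/11, -6/11, 18/11)
  u_3 = (96/47, -31/47, -63/47, 48/47)

Orthogonality check:
  u_2 · u_1 = 0 (should be 0)
  u_3 · u_1 = 0 (should be 0)
  u_3 · u_2 = 0 (should be 0)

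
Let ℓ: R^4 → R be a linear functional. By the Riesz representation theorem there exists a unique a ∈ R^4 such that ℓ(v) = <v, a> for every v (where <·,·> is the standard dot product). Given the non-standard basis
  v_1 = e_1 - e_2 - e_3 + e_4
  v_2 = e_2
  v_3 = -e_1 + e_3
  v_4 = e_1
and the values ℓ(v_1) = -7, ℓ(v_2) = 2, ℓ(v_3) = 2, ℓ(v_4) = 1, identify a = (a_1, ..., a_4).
a = (1, 2, 3, -3)

Write a = (a_1, ..., a_4) in the standard basis. For each basis vector v_i, ℓ(v_i) = <v_i, a> is a linear equation in the a_j's. Collect the n equations into a matrix system V a = ℓ, where row i of V is v_i (expressed in the standard basis). Since V is invertible (lower-triangular with 1s on the diagonal, up to permutation), solve by back-substitution:
  V =
[[1, -1, -1, 1],
 [0, 1, 0, 0],
 [-1, 0, 1, 0],
 [1, 0, 0, 0]]
  V a = (-7, 2, 2, 1)
Solving gives a = (1, 2, 3, -3).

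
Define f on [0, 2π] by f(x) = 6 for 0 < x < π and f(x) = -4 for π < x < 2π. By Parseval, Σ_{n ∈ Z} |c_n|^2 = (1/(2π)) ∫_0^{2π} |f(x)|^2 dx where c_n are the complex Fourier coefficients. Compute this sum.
Σ |c_n|^2 = 26

Parseval equates the L^2 energy of f (normalised by 1/(2π)) with the ℓ^2 sum of its Fourier coefficients: (1/(2π)) ∫_0^{2π} |f|^2 = Σ |c_n|^2.
Compute the left side: (1/(2π)) [∫_0^π 6^2 dx + ∫_π^{2π} (-4)^2 dx] = (1/(2π)) · (36π + 16π) = (36 + 16)/2 = 26.
So Σ_{n ∈ Z} |c_n|^2 = 26.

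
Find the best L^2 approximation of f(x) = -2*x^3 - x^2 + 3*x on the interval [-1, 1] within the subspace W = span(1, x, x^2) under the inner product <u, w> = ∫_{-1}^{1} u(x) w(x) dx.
g(x) = -x^2 + 9*x/5

The best approximation g ∈ W is the orthogonal projection of f onto W. Writing g = a_0 + a_1 x + a_2 x^2, the coefficients solve the normal equations G · a = b where
  G_{ij} = <φ_i, φ_j> and b_i = <f, φ_i>, with φ_0 = 1, φ_1 = x, φ_2 = x^2.
G =
  [2, 0, 2/3]
  [0, 2/3, 0]
  [2/3, 0, 2/5],
b = (-2/3, 6/5, -2/5).
Solving gives a_0 = 0, a_1 = 9/5, a_2 = -1, so
  g(x) = -x^2 + 9*x/5.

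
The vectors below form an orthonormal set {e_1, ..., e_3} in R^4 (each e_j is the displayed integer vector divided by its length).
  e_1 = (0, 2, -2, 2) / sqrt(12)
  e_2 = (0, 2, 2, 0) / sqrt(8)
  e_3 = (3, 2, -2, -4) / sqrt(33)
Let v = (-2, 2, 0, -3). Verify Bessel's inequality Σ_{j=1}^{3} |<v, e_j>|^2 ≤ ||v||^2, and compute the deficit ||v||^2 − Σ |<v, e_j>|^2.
Σ |<v, e_j>|^2 = 59/11; ||v||^2 = 17; deficit = 128/11

Write each e_j = u_j / sqrt(<u_j, u_j>) where u_j is the displayed integer vector. Then <v, e_j> = <v, u_j> / sqrt(<u_j, u_j>), so |<v, e_j>|^2 = <v, u_j>^2 / <u_j, u_j>.
Coefficients: <v, e_1> = -2/sqrt(12), <v, e_2> = 4/sqrt(8), <v, e_3> = 10/sqrt(33).
Square and sum: Σ |<v, e_j>|^2 = 59/11.
Compute ||v||^2 = v·v = 17.
Deficit = 17 − 59/11 = 128/11 ≥ 0, confirming Bessel's inequality. (The deficit equals ||v − Σ <v,e_j> e_j||^2, the squared distance from v to span{e_j}.)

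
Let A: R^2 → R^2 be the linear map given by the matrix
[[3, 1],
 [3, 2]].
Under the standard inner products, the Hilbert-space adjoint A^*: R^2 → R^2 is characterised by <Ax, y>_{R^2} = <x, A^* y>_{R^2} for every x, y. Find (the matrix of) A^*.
A^* = A^T =
[[3, 3],
 [1, 2]]

For real matrices with standard dot products, the defining identity <Ax, y> = <x, A^* y> gives (Ax)^T y = x^T (A^*) y, i.e. x^T A^T y = x^T (A^*) y. Since this holds for all x, y, we must have A^* = A^T. Therefore
A^* =
[[3, 3],
 [1, 2]].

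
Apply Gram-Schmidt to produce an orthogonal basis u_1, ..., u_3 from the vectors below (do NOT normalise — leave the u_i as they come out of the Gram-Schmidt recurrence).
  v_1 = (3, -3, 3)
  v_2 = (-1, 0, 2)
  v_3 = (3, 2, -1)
Orthogonal basis:
  u_1 = (3, -3, 3)
  u_2 = (-4/3, 1/3, 5/3)
  u_3 = (11/7, 33/14, 11/14)

Apply the Gram-Schmidt recurrence
  u_1 = v_1
  u_i = v_i − Σ_{j<i} ((v_i · u_j) / (u_j · u_j)) · u_j.

Step by step this gives:
  u_1 = (3, -3, 3)
  u_2 = (-4/3, 1/3, 5/3)
  u_3 = (11/7, 33/14, 11/14)

Orthogonality check:
  u_2 · u_1 = 0 (should be 0)
  u_3 · u_1 = 0 (should be 0)
  u_3 · u_2 = 0 (should be 0)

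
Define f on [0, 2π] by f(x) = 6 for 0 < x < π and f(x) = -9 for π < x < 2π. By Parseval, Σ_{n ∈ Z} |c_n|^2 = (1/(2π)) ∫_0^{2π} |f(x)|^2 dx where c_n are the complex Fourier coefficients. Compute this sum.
Σ |c_n|^2 = 117/2

Parseval equates the L^2 energy of f (normalised by 1/(2π)) with the ℓ^2 sum of its Fourier coefficients: (1/(2π)) ∫_0^{2π} |f|^2 = Σ |c_n|^2.
Compute the left side: (1/(2π)) [∫_0^π 6^2 dx + ∫_π^{2π} (-9)^2 dx] = (1/(2π)) · (36π + 81π) = (36 + 81)/2 = 117/2.
So Σ_{n ∈ Z} |c_n|^2 = 117/2.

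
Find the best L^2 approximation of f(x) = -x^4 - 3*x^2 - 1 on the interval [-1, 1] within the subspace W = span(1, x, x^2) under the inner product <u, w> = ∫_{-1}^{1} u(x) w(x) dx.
g(x) = -27*x^2/7 - 32/35

The best approximation g ∈ W is the orthogonal projection of f onto W. Writing g = a_0 + a_1 x + a_2 x^2, the coefficients solve the normal equations G · a = b where
  G_{ij} = <φ_i, φ_j> and b_i = <f, φ_i>, with φ_0 = 1, φ_1 = x, φ_2 = x^2.
G =
  [2, 0, 2/3]
  [0, 2/3, 0]
  [2/3, 0, 2/5],
b = (-22/5, 0, -226/105).
Solving gives a_0 = -32/35, a_1 = 0, a_2 = -27/7, so
  g(x) = -27*x^2/7 - 32/35.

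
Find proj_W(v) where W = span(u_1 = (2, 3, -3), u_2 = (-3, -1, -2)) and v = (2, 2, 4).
proj_W(v) = (922/299, 10/23, 944/299)

Set up U = [u_1 | ... | u_2] ∈ R^(3×2). The projector onto W = col(U) is P = U (U^T U)^(-1) U^T.
Compute U^T U =
  [22, -3]
  [-3, 14],
and U^T v = (-2, -16).
Solve U^T U · c = U^T v for the coefficients: c = (-76/299, -358/299). The projection is proj_W(v) = U c.
Check: (v - proj_W(v)) · u_1 = 0  (should be 0).
Check: (v - proj_W(v)) · u_2 = 0  (should be 0).
Result: proj_W(v) = (922/299, 10/23, 944/299).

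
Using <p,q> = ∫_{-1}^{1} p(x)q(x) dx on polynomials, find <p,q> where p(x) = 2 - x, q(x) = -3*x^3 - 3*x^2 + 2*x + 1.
<p,q> = -2/15

Expand the product: p(x)·q(x) = 3*x^4 - 3*x^3 - 8*x^2 + 3*x + 2.
∫_{-1}^{1} of each monomial x^k gives [2/(k+1) if k even, 0 if k odd]. Integrating term-by-term (or equivalently evaluating the antiderivative F(x) = 3*x^5/5 - 3*x^4/4 - 8*x^3/3 + 3*x^2/2 + 2*x at the endpoints):
  F(1) − F(−1) = 41/60 − (49/60) = -2/15.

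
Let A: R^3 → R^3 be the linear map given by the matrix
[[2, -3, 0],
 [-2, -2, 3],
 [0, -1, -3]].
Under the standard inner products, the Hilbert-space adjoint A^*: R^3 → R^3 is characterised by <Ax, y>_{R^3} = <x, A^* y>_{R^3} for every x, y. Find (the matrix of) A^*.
A^* = A^T =
[[2, -2, 0],
 [-3, -2, -1],
 [0, 3, -3]]

For real matrices with standard dot products, the defining identity <Ax, y> = <x, A^* y> gives (Ax)^T y = x^T (A^*) y, i.e. x^T A^T y = x^T (A^*) y. Since this holds for all x, y, we must have A^* = A^T. Therefore
A^* =
[[2, -2, 0],
 [-3, -2, -1],
 [0, 3, -3]].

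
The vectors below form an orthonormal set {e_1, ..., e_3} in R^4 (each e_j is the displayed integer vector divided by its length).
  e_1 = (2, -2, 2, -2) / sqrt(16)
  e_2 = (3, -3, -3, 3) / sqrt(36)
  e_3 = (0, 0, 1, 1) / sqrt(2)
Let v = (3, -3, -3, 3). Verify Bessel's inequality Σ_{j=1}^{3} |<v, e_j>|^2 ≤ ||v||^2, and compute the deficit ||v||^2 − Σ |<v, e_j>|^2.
Σ |<v, e_j>|^2 = 36; ||v||^2 = 36; deficit = 0

Write each e_j = u_j / sqrt(<u_j, u_j>) where u_j is the displayed integer vector. Then <v, e_j> = <v, u_j> / sqrt(<u_j, u_j>), so |<v, e_j>|^2 = <v, u_j>^2 / <u_j, u_j>.
Coefficients: <v, e_1> = 0/sqrt(16), <v, e_2> = 36/sqrt(36), <v, e_3> = 0/sqrt(2).
Square and sum: Σ |<v, e_j>|^2 = 36.
Compute ||v||^2 = v·v = 36.
Deficit = 36 − 36 = 0 ≥ 0, confirming Bessel's inequality. (The deficit equals ||v − Σ <v,e_j> e_j||^2, the squared distance from v to span{e_j}.)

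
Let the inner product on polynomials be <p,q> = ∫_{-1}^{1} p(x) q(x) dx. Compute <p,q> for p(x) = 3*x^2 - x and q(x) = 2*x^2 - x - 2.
<p,q> = -14/15

Expand the product: p(x)·q(x) = 6*x^4 - 5*x^3 - 5*x^2 + 2*x.
∫_{-1}^{1} of each monomial x^k gives [2/(k+1) if k even, 0 if k odd]. Integrating term-by-term (or equivalently evaluating the antiderivative F(x) = 6*x^5/5 - 5*x^4/4 - 5*x^3/3 + x^2 at the endpoints):
  F(1) − F(−1) = -43/60 − (13/60) = -14/15.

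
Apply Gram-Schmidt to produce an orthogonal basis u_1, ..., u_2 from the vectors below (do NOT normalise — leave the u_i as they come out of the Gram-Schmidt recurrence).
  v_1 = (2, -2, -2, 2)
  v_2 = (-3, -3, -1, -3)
Orthogonal basis:
  u_1 = (2, -2, -2, 2)
  u_2 = (-5/2, -7/2, -3/2, -5/2)

Apply the Gram-Schmidt recurrence
  u_1 = v_1
  u_i = v_i − Σ_{j<i} ((v_i · u_j) / (u_j · u_j)) · u_j.

Step by step this gives:
  u_1 = (2, -2, -2, 2)
  u_2 = (-5/2, -7/2, -3/2, -5/2)

Orthogonality check:
  u_2 · u_1 = 0 (should be 0)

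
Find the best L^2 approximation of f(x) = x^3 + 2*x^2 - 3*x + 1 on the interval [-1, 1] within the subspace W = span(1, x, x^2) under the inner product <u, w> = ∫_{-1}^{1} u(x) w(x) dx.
g(x) = 2*x^2 - 12*x/5 + 1

The best approximation g ∈ W is the orthogonal projection of f onto W. Writing g = a_0 + a_1 x + a_2 x^2, the coefficients solve the normal equations G · a = b where
  G_{ij} = <φ_i, φ_j> and b_i = <f, φ_i>, with φ_0 = 1, φ_1 = x, φ_2 = x^2.
G =
  [2, 0, 2/3]
  [0, 2/3, 0]
  [2/3, 0, 2/5],
b = (10/3, -8/5, 22/15).
Solving gives a_0 = 1, a_1 = -12/5, a_2 = 2, so
  g(x) = 2*x^2 - 12*x/5 + 1.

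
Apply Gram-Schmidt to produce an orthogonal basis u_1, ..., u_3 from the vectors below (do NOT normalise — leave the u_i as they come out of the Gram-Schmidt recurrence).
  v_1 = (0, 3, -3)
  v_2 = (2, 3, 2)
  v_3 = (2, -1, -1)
Orthogonal basis:
  u_1 = (0, 3, -3)
  u_2 = (2, 5/2, 5/2)
  u_3 = (70/33, -28/33, -28/33)

Apply the Gram-Schmidt recurrence
  u_1 = v_1
  u_i = v_i − Σ_{j<i} ((v_i · u_j) / (u_j · u_j)) · u_j.

Step by step this gives:
  u_1 = (0, 3, -3)
  u_2 = (2, 5/2, 5/2)
  u_3 = (70/33, -28/33, -28/33)

Orthogonality check:
  u_2 · u_1 = 0 (should be 0)
  u_3 · u_1 = 0 (should be 0)
  u_3 · u_2 = 0 (should be 0)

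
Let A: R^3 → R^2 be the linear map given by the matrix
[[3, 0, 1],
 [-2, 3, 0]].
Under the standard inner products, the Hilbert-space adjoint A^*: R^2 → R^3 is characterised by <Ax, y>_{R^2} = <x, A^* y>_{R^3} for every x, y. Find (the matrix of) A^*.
A^* = A^T =
[[3, -2],
 [0, 3],
 [1, 0]]

For real matrices with standard dot products, the defining identity <Ax, y> = <x, A^* y> gives (Ax)^T y = x^T (A^*) y, i.e. x^T A^T y = x^T (A^*) y. Since this holds for all x, y, we must have A^* = A^T. Therefore
A^* =
[[3, -2],
 [0, 3],
 [1, 0]].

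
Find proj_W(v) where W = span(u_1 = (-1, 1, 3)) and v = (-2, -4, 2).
proj_W(v) = (-4/11, 4/11, 12/11)

Set up U = [u_1 | ... | u_1] ∈ R^(3×1). The projector onto W = col(U) is P = U (U^T U)^(-1) U^T.
Compute U^T U =
  [11],
and U^T v = (4).
Solve U^T U · c = U^T v for the coefficients: c = (4/11). The projection is proj_W(v) = U c.
Check: (v - proj_W(v)) · u_1 = 0  (should be 0).
Result: proj_W(v) = (-4/11, 4/11, 12/11).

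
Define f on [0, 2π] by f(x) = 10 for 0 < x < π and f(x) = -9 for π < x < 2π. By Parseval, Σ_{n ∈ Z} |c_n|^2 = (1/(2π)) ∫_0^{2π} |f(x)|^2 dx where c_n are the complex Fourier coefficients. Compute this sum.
Σ |c_n|^2 = 181/2

Parseval equates the L^2 energy of f (normalised by 1/(2π)) with the ℓ^2 sum of its Fourier coefficients: (1/(2π)) ∫_0^{2π} |f|^2 = Σ |c_n|^2.
Compute the left side: (1/(2π)) [∫_0^π 10^2 dx + ∫_π^{2π} (-9)^2 dx] = (1/(2π)) · (100π + 81π) = (100 + 81)/2 = 181/2.
So Σ_{n ∈ Z} |c_n|^2 = 181/2.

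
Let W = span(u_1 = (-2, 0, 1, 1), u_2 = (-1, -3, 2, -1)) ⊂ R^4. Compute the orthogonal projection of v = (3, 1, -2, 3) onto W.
proj_W(v) = (5/3, 7/3, -2, 1/3)

Set up U = [u_1 | ... | u_2] ∈ R^(4×2). The projector onto W = col(U) is P = U (U^T U)^(-1) U^T.
Compute U^T U =
  [6, 3]
  [3, 15],
and U^T v = (-5, -13).
Solve U^T U · c = U^T v for the coefficients: c = (-4/9, -7/9). The projection is proj_W(v) = U c.
Check: (v - proj_W(v)) · u_1 = 0  (should be 0).
Check: (v - proj_W(v)) · u_2 = 0  (should be 0).
Result: proj_W(v) = (5/3, 7/3, -2, 1/3).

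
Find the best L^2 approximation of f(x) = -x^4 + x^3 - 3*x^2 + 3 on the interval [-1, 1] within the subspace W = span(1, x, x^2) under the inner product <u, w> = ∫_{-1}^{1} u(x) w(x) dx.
g(x) = -27*x^2/7 + 3*x/5 + 108/35

The best approximation g ∈ W is the orthogonal projection of f onto W. Writing g = a_0 + a_1 x + a_2 x^2, the coefficients solve the normal equations G · a = b where
  G_{ij} = <φ_i, φ_j> and b_i = <f, φ_i>, with φ_0 = 1, φ_1 = x, φ_2 = x^2.
G =
  [2, 0, 2/3]
  [0, 2/3, 0]
  [2/3, 0, 2/5],
b = (18/5, 2/5, 18/35).
Solving gives a_0 = 108/35, a_1 = 3/5, a_2 = -27/7, so
  g(x) = -27*x^2/7 + 3*x/5 + 108/35.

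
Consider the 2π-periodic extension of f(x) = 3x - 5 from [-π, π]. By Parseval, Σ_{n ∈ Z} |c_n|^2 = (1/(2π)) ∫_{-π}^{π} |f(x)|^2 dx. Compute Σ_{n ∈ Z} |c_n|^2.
Σ |c_n|^2 = 3π^2 + 25

Expand and integrate term by term over [-π, π]:
  ∫ (3x)^2 dx = 9·(2π^3/3); ∫ 2·3·(-5)·x dx = 0 (odd integrand); ∫ (-5)^2 dx = 25·2π.
So (1/(2π)) ∫_{-π}^{π} (3x - 5)^2 dx = 9π^2/3 + 25 = 3π^2 + 25.
Parseval ⇒ Σ |c_n|^2 = 3π^2 + 25.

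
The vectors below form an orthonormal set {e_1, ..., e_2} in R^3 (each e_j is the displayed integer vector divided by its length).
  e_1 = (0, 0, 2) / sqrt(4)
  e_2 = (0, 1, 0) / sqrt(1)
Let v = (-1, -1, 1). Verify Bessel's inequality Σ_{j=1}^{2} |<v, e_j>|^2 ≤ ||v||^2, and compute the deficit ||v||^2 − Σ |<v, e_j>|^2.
Σ |<v, e_j>|^2 = 2; ||v||^2 = 3; deficit = 1

Write each e_j = u_j / sqrt(<u_j, u_j>) where u_j is the displayed integer vector. Then <v, e_j> = <v, u_j> / sqrt(<u_j, u_j>), so |<v, e_j>|^2 = <v, u_j>^2 / <u_j, u_j>.
Coefficients: <v, e_1> = 2/sqrt(4), <v, e_2> = -1/sqrt(1).
Square and sum: Σ |<v, e_j>|^2 = 2.
Compute ||v||^2 = v·v = 3.
Deficit = 3 − 2 = 1 ≥ 0, confirming Bessel's inequality. (The deficit equals ||v − Σ <v,e_j> e_j||^2, the squared distance from v to span{e_j}.)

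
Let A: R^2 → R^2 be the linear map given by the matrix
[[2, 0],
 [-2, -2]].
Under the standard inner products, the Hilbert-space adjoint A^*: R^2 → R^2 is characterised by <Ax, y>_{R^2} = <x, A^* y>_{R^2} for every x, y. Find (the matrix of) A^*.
A^* = A^T =
[[2, -2],
 [0, -2]]

For real matrices with standard dot products, the defining identity <Ax, y> = <x, A^* y> gives (Ax)^T y = x^T (A^*) y, i.e. x^T A^T y = x^T (A^*) y. Since this holds for all x, y, we must have A^* = A^T. Therefore
A^* =
[[2, -2],
 [0, -2]].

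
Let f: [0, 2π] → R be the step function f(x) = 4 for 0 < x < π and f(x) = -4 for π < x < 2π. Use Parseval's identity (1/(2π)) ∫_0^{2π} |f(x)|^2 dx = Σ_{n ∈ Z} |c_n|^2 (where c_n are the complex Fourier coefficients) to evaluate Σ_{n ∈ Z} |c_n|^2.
Σ |c_n|^2 = 16

Parseval equates the L^2 energy of f (normalised by 1/(2π)) with the ℓ^2 sum of its Fourier coefficients: (1/(2π)) ∫_0^{2π} |f|^2 = Σ |c_n|^2.
Compute the left side: (1/(2π)) [∫_0^π 4^2 dx + ∫_π^{2π} (-4)^2 dx] = (1/(2π)) · (16π + 16π) = (16 + 16)/2 = 16.
So Σ_{n ∈ Z} |c_n|^2 = 16.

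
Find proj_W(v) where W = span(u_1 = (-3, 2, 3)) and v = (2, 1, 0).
proj_W(v) = (6/11, -4/11, -6/11)

Set up U = [u_1 | ... | u_1] ∈ R^(3×1). The projector onto W = col(U) is P = U (U^T U)^(-1) U^T.
Compute U^T U =
  [22],
and U^T v = (-4).
Solve U^T U · c = U^T v for the coefficients: c = (-2/11). The projection is proj_W(v) = U c.
Check: (v - proj_W(v)) · u_1 = 0  (should be 0).
Result: proj_W(v) = (6/11, -4/11, -6/11).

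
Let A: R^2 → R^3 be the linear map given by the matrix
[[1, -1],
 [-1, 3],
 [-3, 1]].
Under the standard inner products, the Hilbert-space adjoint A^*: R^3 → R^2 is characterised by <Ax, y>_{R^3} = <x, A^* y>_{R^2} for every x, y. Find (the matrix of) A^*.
A^* = A^T =
[[1, -1, -3],
 [-1, 3, 1]]

For real matrices with standard dot products, the defining identity <Ax, y> = <x, A^* y> gives (Ax)^T y = x^T (A^*) y, i.e. x^T A^T y = x^T (A^*) y. Since this holds for all x, y, we must have A^* = A^T. Therefore
A^* =
[[1, -1, -3],
 [-1, 3, 1]].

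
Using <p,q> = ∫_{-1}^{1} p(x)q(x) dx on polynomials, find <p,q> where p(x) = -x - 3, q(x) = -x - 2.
<p,q> = 38/3

Expand the product: p(x)·q(x) = x^2 + 5*x + 6.
∫_{-1}^{1} of each monomial x^k gives [2/(k+1) if k even, 0 if k odd]. Integrating term-by-term (or equivalently evaluating the antiderivative F(x) = x^3/3 + 5*x^2/2 + 6*x at the endpoints):
  F(1) − F(−1) = 53/6 − (-23/6) = 38/3.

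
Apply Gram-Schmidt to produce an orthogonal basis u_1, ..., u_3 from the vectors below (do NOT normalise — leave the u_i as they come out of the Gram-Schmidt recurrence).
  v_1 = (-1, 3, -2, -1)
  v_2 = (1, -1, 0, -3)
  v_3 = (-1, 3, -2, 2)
Orthogonal basis:
  u_1 = (-1, 3, -2, -1)
  u_2 = (14/15, -4/5, -2/15, -46/15)
  u_3 = (24/41, -3/41, -21/41, 9/41)

Apply the Gram-Schmidt recurrence
  u_1 = v_1
  u_i = v_i − Σ_{j<i} ((v_i · u_j) / (u_j · u_j)) · u_j.

Step by step this gives:
  u_1 = (-1, 3, -2, -1)
  u_2 = (14/15, -4/5, -2/15, -46/15)
  u_3 = (24/41, -3/41, -21/41, 9/41)

Orthogonality check:
  u_2 · u_1 = 0 (should be 0)
  u_3 · u_1 = 0 (should be 0)
  u_3 · u_2 = 0 (should be 0)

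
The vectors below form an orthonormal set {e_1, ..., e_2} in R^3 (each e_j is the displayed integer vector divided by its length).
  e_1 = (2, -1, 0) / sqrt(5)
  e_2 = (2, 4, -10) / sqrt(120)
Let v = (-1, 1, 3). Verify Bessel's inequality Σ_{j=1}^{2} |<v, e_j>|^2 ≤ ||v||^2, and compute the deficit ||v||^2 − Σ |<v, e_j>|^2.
Σ |<v, e_j>|^2 = 25/3; ||v||^2 = 11; deficit = 8/3

Write each e_j = u_j / sqrt(<u_j, u_j>) where u_j is the displayed integer vector. Then <v, e_j> = <v, u_j> / sqrt(<u_j, u_j>), so |<v, e_j>|^2 = <v, u_j>^2 / <u_j, u_j>.
Coefficients: <v, e_1> = -3/sqrt(5), <v, e_2> = -28/sqrt(120).
Square and sum: Σ |<v, e_j>|^2 = 25/3.
Compute ||v||^2 = v·v = 11.
Deficit = 11 − 25/3 = 8/3 ≥ 0, confirming Bessel's inequality. (The deficit equals ||v − Σ <v,e_j> e_j||^2, the squared distance from v to span{e_j}.)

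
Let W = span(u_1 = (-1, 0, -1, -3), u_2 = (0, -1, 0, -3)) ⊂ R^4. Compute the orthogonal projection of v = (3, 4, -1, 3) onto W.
proj_W(v) = (-7/29, 44/29, -7/29, 111/29)

Set up U = [u_1 | ... | u_2] ∈ R^(4×2). The projector onto W = col(U) is P = U (U^T U)^(-1) U^T.
Compute U^T U =
  [11, 9]
  [9, 10],
and U^T v = (-11, -13).
Solve U^T U · c = U^T v for the coefficients: c = (7/29, -44/29). The projection is proj_W(v) = U c.
Check: (v - proj_W(v)) · u_1 = 0  (should be 0).
Check: (v - proj_W(v)) · u_2 = 0  (should be 0).
Result: proj_W(v) = (-7/29, 44/29, -7/29, 111/29).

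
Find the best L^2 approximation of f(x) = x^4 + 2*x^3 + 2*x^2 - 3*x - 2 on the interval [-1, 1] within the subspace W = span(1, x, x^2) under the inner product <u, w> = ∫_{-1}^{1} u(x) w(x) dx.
g(x) = 20*x^2/7 - 9*x/5 - 73/35

The best approximation g ∈ W is the orthogonal projection of f onto W. Writing g = a_0 + a_1 x + a_2 x^2, the coefficients solve the normal equations G · a = b where
  G_{ij} = <φ_i, φ_j> and b_i = <f, φ_i>, with φ_0 = 1, φ_1 = x, φ_2 = x^2.
G =
  [2, 0, 2/3]
  [0, 2/3, 0]
  [2/3, 0, 2/5],
b = (-34/15, -6/5, -26/105).
Solving gives a_0 = -73/35, a_1 = -9/5, a_2 = 20/7, so
  g(x) = 20*x^2/7 - 9*x/5 - 73/35.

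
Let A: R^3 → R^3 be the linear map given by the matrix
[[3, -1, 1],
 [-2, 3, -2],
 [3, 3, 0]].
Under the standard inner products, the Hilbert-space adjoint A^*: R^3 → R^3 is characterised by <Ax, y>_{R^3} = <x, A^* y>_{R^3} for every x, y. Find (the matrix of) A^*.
A^* = A^T =
[[3, -2, 3],
 [-1, 3, 3],
 [1, -2, 0]]

For real matrices with standard dot products, the defining identity <Ax, y> = <x, A^* y> gives (Ax)^T y = x^T (A^*) y, i.e. x^T A^T y = x^T (A^*) y. Since this holds for all x, y, we must have A^* = A^T. Therefore
A^* =
[[3, -2, 3],
 [-1, 3, 3],
 [1, -2, 0]].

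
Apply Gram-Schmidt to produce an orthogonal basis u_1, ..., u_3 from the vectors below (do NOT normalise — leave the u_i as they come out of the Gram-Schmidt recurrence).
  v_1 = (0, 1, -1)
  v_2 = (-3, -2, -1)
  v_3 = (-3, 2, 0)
Orthogonal basis:
  u_1 = (0, 1, -1)
  u_2 = (-3, -3/2, -3/2)
  u_3 = (-5/3, 5/3, 5/3)

Apply the Gram-Schmidt recurrence
  u_1 = v_1
  u_i = v_i − Σ_{j<i} ((v_i · u_j) / (u_j · u_j)) · u_j.

Step by step this gives:
  u_1 = (0, 1, -1)
  u_2 = (-3, -3/2, -3/2)
  u_3 = (-5/3, 5/3, 5/3)

Orthogonality check:
  u_2 · u_1 = 0 (should be 0)
  u_3 · u_1 = 0 (should be 0)
  u_3 · u_2 = 0 (should be 0)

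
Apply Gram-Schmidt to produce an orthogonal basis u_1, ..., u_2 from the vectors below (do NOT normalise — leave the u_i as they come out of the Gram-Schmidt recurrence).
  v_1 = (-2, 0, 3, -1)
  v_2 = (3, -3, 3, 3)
Orthogonal basis:
  u_1 = (-2, 0, 3, -1)
  u_2 = (3, -3, 3, 3)

Apply the Gram-Schmidt recurrence
  u_1 = v_1
  u_i = v_i − Σ_{j<i} ((v_i · u_j) / (u_j · u_j)) · u_j.

Step by step this gives:
  u_1 = (-2, 0, 3, -1)
  u_2 = (3, -3, 3, 3)

Orthogonality check:
  u_2 · u_1 = 0 (should be 0)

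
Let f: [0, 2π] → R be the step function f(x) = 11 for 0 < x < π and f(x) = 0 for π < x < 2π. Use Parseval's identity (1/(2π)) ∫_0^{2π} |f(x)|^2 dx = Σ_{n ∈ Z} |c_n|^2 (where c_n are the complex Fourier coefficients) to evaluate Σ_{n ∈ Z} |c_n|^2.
Σ |c_n|^2 = 121/2

Parseval equates the L^2 energy of f (normalised by 1/(2π)) with the ℓ^2 sum of its Fourier coefficients: (1/(2π)) ∫_0^{2π} |f|^2 = Σ |c_n|^2.
Compute the left side: (1/(2π)) [∫_0^π 11^2 dx + ∫_π^{2π} 0^2 dx] = (1/(2π)) · (121π + 0π) = (121 + 0)/2 = 121/2.
So Σ_{n ∈ Z} |c_n|^2 = 121/2.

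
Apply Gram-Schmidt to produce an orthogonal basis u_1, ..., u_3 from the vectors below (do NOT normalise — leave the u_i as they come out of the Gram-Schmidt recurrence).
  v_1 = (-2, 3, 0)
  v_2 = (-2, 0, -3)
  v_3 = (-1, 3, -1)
Orthogonal basis:
  u_1 = (-2, 3, 0)
  u_2 = (-18/13, -12/13, -3)
  u_3 = (15/17, 10/17, -10/17)

Apply the Gram-Schmidt recurrence
  u_1 = v_1
  u_i = v_i − Σ_{j<i} ((v_i · u_j) / (u_j · u_j)) · u_j.

Step by step this gives:
  u_1 = (-2, 3, 0)
  u_2 = (-18/13, -12/13, -3)
  u_3 = (15/17, 10/17, -10/17)

Orthogonality check:
  u_2 · u_1 = 0 (should be 0)
  u_3 · u_1 = 0 (should be 0)
  u_3 · u_2 = 0 (should be 0)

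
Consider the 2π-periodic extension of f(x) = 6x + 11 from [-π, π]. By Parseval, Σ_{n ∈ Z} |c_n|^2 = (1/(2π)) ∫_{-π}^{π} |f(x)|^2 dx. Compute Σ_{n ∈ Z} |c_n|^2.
Σ |c_n|^2 = 12π^2 + 121

Expand and integrate term by term over [-π, π]:
  ∫ (6x)^2 dx = 36·(2π^3/3); ∫ 2·6·(11)·x dx = 0 (odd integrand); ∫ 11^2 dx = 121·2π.
So (1/(2π)) ∫_{-π}^{π} (6x + 11)^2 dx = 36π^2/3 + 121 = 12π^2 + 121.
Parseval ⇒ Σ |c_n|^2 = 12π^2 + 121.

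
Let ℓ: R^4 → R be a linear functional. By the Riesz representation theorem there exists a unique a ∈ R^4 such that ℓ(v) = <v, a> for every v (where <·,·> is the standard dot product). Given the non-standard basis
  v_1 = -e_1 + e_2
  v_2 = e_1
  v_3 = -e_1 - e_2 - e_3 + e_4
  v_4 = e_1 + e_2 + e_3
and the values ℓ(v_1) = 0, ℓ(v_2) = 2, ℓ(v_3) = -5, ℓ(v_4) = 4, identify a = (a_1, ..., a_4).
a = (2, 2, 0, -1)

Write a = (a_1, ..., a_4) in the standard basis. For each basis vector v_i, ℓ(v_i) = <v_i, a> is a linear equation in the a_j's. Collect the n equations into a matrix system V a = ℓ, where row i of V is v_i (expressed in the standard basis). Since V is invertible (lower-triangular with 1s on the diagonal, up to permutation), solve by back-substitution:
  V =
[[-1, 1, 0, 0],
 [1, 0, 0, 0],
 [-1, -1, -1, 1],
 [1, 1, 1, 0]]
  V a = (0, 2, -5, 4)
Solving gives a = (2, 2, 0, -1).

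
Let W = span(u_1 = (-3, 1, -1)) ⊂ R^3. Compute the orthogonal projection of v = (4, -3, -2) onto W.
proj_W(v) = (39/11, -13/11, 13/11)

Set up U = [u_1 | ... | u_1] ∈ R^(3×1). The projector onto W = col(U) is P = U (U^T U)^(-1) U^T.
Compute U^T U =
  [11],
and U^T v = (-13).
Solve U^T U · c = U^T v for the coefficients: c = (-13/11). The projection is proj_W(v) = U c.
Check: (v - proj_W(v)) · u_1 = 0  (should be 0).
Result: proj_W(v) = (39/11, -13/11, 13/11).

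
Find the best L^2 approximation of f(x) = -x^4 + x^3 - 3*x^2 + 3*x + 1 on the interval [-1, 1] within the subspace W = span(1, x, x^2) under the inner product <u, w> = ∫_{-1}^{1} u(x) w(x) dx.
g(x) = -27*x^2/7 + 18*x/5 + 38/35

The best approximation g ∈ W is the orthogonal projection of f onto W. Writing g = a_0 + a_1 x + a_2 x^2, the coefficients solve the normal equations G · a = b where
  G_{ij} = <φ_i, φ_j> and b_i = <f, φ_i>, with φ_0 = 1, φ_1 = x, φ_2 = x^2.
G =
  [2, 0, 2/3]
  [0, 2/3, 0]
  [2/3, 0, 2/5],
b = (-2/5, 12/5, -86/105).
Solving gives a_0 = 38/35, a_1 = 18/5, a_2 = -27/7, so
  g(x) = -27*x^2/7 + 18*x/5 + 38/35.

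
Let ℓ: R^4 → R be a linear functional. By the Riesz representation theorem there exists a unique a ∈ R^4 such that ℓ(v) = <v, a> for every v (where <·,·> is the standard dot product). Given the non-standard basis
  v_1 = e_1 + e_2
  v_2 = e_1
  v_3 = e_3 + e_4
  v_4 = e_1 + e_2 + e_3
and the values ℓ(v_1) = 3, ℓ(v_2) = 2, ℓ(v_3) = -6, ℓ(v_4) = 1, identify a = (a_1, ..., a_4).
a = (2, 1, -2, -4)

Write a = (a_1, ..., a_4) in the standard basis. For each basis vector v_i, ℓ(v_i) = <v_i, a> is a linear equation in the a_j's. Collect the n equations into a matrix system V a = ℓ, where row i of V is v_i (expressed in the standard basis). Since V is invertible (lower-triangular with 1s on the diagonal, up to permutation), solve by back-substitution:
  V =
[[1, 1, 0, 0],
 [1, 0, 0, 0],
 [0, 0, 1, 1],
 [1, 1, 1, 0]]
  V a = (3, 2, -6, 1)
Solving gives a = (2, 1, -2, -4).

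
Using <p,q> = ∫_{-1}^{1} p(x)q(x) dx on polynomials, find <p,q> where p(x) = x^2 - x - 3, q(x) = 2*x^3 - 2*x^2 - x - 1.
<p,q> = 42/5

Expand the product: p(x)·q(x) = 2*x^5 - 4*x^4 - 5*x^3 + 6*x^2 + 4*x + 3.
∫_{-1}^{1} of each monomial x^k gives [2/(k+1) if k even, 0 if k odd]. Integrating term-by-term (or equivalently evaluating the antiderivative F(x) = x^6/3 - 4*x^5/5 - 5*x^4/4 + 2*x^3 + 2*x^2 + 3*x at the endpoints):
  F(1) − F(−1) = 317/60 − (-187/60) = 42/5.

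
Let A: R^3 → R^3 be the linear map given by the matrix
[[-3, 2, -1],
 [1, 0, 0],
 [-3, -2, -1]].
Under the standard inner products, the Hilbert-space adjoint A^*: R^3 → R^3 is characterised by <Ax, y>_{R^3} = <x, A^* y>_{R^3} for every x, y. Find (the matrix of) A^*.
A^* = A^T =
[[-3, 1, -3],
 [2, 0, -2],
 [-1, 0, -1]]

For real matrices with standard dot products, the defining identity <Ax, y> = <x, A^* y> gives (Ax)^T y = x^T (A^*) y, i.e. x^T A^T y = x^T (A^*) y. Since this holds for all x, y, we must have A^* = A^T. Therefore
A^* =
[[-3, 1, -3],
 [2, 0, -2],
 [-1, 0, -1]].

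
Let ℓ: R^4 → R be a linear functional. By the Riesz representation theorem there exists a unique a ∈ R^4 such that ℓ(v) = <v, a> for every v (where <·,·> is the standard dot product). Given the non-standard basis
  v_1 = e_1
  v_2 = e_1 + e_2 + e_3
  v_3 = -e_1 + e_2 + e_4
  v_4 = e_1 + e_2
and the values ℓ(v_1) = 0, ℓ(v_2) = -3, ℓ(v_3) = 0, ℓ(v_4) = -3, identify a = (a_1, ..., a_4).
a = (0, -3, 0, 3)

Write a = (a_1, ..., a_4) in the standard basis. For each basis vector v_i, ℓ(v_i) = <v_i, a> is a linear equation in the a_j's. Collect the n equations into a matrix system V a = ℓ, where row i of V is v_i (expressed in the standard basis). Since V is invertible (lower-triangular with 1s on the diagonal, up to permutation), solve by back-substitution:
  V =
[[1, 0, 0, 0],
 [1, 1, 1, 0],
 [-1, 1, 0, 1],
 [1, 1, 0, 0]]
  V a = (0, -3, 0, -3)
Solving gives a = (0, -3, 0, 3).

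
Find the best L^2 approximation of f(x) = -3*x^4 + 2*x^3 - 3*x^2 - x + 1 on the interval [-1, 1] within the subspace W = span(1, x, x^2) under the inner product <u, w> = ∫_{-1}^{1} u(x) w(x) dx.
g(x) = -39*x^2/7 + x/5 + 44/35

The best approximation g ∈ W is the orthogonal projection of f onto W. Writing g = a_0 + a_1 x + a_2 x^2, the coefficients solve the normal equations G · a = b where
  G_{ij} = <φ_i, φ_j> and b_i = <f, φ_i>, with φ_0 = 1, φ_1 = x, φ_2 = x^2.
G =
  [2, 0, 2/3]
  [0, 2/3, 0]
  [2/3, 0, 2/5],
b = (-6/5, 2/15, -146/105).
Solving gives a_0 = 44/35, a_1 = 1/5, a_2 = -39/7, so
  g(x) = -39*x^2/7 + x/5 + 44/35.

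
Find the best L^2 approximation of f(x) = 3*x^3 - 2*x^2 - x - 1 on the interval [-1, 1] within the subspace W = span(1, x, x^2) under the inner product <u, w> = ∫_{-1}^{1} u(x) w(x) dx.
g(x) = -2*x^2 + 4*x/5 - 1

The best approximation g ∈ W is the orthogonal projection of f onto W. Writing g = a_0 + a_1 x + a_2 x^2, the coefficients solve the normal equations G · a = b where
  G_{ij} = <φ_i, φ_j> and b_i = <f, φ_i>, with φ_0 = 1, φ_1 = x, φ_2 = x^2.
G =
  [2, 0, 2/3]
  [0, 2/3, 0]
  [2/3, 0, 2/5],
b = (-10/3, 8/15, -22/15).
Solving gives a_0 = -1, a_1 = 4/5, a_2 = -2, so
  g(x) = -2*x^2 + 4*x/5 - 1.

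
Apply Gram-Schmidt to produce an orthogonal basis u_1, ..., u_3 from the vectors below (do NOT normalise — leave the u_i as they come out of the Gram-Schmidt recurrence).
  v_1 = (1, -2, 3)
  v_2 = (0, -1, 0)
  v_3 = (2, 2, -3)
Orthogonal basis:
  u_1 = (1, -2, 3)
  u_2 = (-1/7, -5/7, -3/7)
  u_3 = (27/10, 0, -9/10)

Apply the Gram-Schmidt recurrence
  u_1 = v_1
  u_i = v_i − Σ_{j<i} ((v_i · u_j) / (u_j · u_j)) · u_j.

Step by step this gives:
  u_1 = (1, -2, 3)
  u_2 = (-1/7, -5/7, -3/7)
  u_3 = (27/10, 0, -9/10)

Orthogonality check:
  u_2 · u_1 = 0 (should be 0)
  u_3 · u_1 = 0 (should be 0)
  u_3 · u_2 = 0 (should be 0)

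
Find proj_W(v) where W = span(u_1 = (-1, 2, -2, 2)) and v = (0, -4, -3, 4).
proj_W(v) = (-6/13, 12/13, -12/13, 12/13)

Set up U = [u_1 | ... | u_1] ∈ R^(4×1). The projector onto W = col(U) is P = U (U^T U)^(-1) U^T.
Compute U^T U =
  [13],
and U^T v = (6).
Solve U^T U · c = U^T v for the coefficients: c = (6/13). The projection is proj_W(v) = U c.
Check: (v - proj_W(v)) · u_1 = 0  (should be 0).
Result: proj_W(v) = (-6/13, 12/13, -12/13, 12/13).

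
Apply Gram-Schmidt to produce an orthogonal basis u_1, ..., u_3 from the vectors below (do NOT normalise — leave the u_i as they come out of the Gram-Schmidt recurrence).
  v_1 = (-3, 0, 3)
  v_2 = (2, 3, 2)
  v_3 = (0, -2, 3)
Orthogonal basis:
  u_1 = (-3, 0, 3)
  u_2 = (2, 3, 2)
  u_3 = (3/2, -2, 3/2)

Apply the Gram-Schmidt recurrence
  u_1 = v_1
  u_i = v_i − Σ_{j<i} ((v_i · u_j) / (u_j · u_j)) · u_j.

Step by step this gives:
  u_1 = (-3, 0, 3)
  u_2 = (2, 3, 2)
  u_3 = (3/2, -2, 3/2)

Orthogonality check:
  u_2 · u_1 = 0 (should be 0)
  u_3 · u_1 = 0 (should be 0)
  u_3 · u_2 = 0 (should be 0)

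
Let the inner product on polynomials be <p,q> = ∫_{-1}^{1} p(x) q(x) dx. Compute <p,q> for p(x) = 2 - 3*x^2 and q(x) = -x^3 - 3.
<p,q> = -6

Expand the product: p(x)·q(x) = 3*x^5 - 2*x^3 + 9*x^2 - 6.
∫_{-1}^{1} of each monomial x^k gives [2/(k+1) if k even, 0 if k odd]. Integrating term-by-term (or equivalently evaluating the antiderivative F(x) = x^6/2 - x^4/2 + 3*x^3 - 6*x at the endpoints):
  F(1) − F(−1) = -3 − (3) = -6.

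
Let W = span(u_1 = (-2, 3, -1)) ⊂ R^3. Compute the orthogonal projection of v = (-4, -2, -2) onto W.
proj_W(v) = (-4/7, 6/7, -2/7)

Set up U = [u_1 | ... | u_1] ∈ R^(3×1). The projector onto W = col(U) is P = U (U^T U)^(-1) U^T.
Compute U^T U =
  [14],
and U^T v = (4).
Solve U^T U · c = U^T v for the coefficients: c = (2/7). The projection is proj_W(v) = U c.
Check: (v - proj_W(v)) · u_1 = 0  (should be 0).
Result: proj_W(v) = (-4/7, 6/7, -2/7).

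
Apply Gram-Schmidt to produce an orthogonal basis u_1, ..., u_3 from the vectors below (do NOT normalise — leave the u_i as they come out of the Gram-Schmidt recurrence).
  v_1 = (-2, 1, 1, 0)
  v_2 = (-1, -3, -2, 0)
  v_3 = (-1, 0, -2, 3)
Orthogonal basis:
  u_1 = (-2, 1, 1, 0)
  u_2 = (-2, -5/2, -3/2, 0)
  u_3 = (-1/5, 1, -7/5, 3)

Apply the Gram-Schmidt recurrence
  u_1 = v_1
  u_i = v_i − Σ_{j<i} ((v_i · u_j) / (u_j · u_j)) · u_j.

Step by step this gives:
  u_1 = (-2, 1, 1, 0)
  u_2 = (-2, -5/2, -3/2, 0)
  u_3 = (-1/5, 1, -7/5, 3)

Orthogonality check:
  u_2 · u_1 = 0 (should be 0)
  u_3 · u_1 = 0 (should be 0)
  u_3 · u_2 = 0 (should be 0)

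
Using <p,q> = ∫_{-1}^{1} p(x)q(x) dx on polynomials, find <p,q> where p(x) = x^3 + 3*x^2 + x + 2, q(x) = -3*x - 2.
<p,q> = -76/5

Expand the product: p(x)·q(x) = -3*x^4 - 11*x^3 - 9*x^2 - 8*x - 4.
∫_{-1}^{1} of each monomial x^k gives [2/(k+1) if k even, 0 if k odd]. Integrating term-by-term (or equivalently evaluating the antiderivative F(x) = -3*x^5/5 - 11*x^4/4 - 3*x^3 - 4*x^2 - 4*x at the endpoints):
  F(1) − F(−1) = -287/20 − (17/20) = -76/5.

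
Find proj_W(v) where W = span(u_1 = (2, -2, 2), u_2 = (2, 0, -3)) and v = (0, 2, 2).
proj_W(v) = (-21/19, 3/19, 24/19)

Set up U = [u_1 | ... | u_2] ∈ R^(3×2). The projector onto W = col(U) is P = U (U^T U)^(-1) U^T.
Compute U^T U =
  [12, -2]
  [-2, 13],
and U^T v = (0, -6).
Solve U^T U · c = U^T v for the coefficients: c = (-3/38, -9/19). The projection is proj_W(v) = U c.
Check: (v - proj_W(v)) · u_1 = 0  (should be 0).
Check: (v - proj_W(v)) · u_2 = 0  (should be 0).
Result: proj_W(v) = (-21/19, 3/19, 24/19).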